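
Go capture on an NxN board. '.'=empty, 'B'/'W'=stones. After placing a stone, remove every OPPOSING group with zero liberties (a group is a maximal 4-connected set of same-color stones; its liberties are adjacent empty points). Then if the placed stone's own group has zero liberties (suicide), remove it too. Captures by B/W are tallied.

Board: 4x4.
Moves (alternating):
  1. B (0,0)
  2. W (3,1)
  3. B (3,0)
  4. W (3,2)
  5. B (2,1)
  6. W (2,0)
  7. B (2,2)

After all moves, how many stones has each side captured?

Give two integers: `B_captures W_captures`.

Move 1: B@(0,0) -> caps B=0 W=0
Move 2: W@(3,1) -> caps B=0 W=0
Move 3: B@(3,0) -> caps B=0 W=0
Move 4: W@(3,2) -> caps B=0 W=0
Move 5: B@(2,1) -> caps B=0 W=0
Move 6: W@(2,0) -> caps B=0 W=1
Move 7: B@(2,2) -> caps B=0 W=1

Answer: 0 1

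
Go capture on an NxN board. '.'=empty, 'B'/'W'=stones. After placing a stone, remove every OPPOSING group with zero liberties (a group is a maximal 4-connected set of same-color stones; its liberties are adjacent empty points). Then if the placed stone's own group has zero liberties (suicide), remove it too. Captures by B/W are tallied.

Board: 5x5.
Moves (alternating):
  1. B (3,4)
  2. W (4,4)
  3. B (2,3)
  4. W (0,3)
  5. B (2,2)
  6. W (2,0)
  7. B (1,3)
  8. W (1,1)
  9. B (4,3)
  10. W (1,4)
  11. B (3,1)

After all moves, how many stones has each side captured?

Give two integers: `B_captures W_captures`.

Answer: 1 0

Derivation:
Move 1: B@(3,4) -> caps B=0 W=0
Move 2: W@(4,4) -> caps B=0 W=0
Move 3: B@(2,3) -> caps B=0 W=0
Move 4: W@(0,3) -> caps B=0 W=0
Move 5: B@(2,2) -> caps B=0 W=0
Move 6: W@(2,0) -> caps B=0 W=0
Move 7: B@(1,3) -> caps B=0 W=0
Move 8: W@(1,1) -> caps B=0 W=0
Move 9: B@(4,3) -> caps B=1 W=0
Move 10: W@(1,4) -> caps B=1 W=0
Move 11: B@(3,1) -> caps B=1 W=0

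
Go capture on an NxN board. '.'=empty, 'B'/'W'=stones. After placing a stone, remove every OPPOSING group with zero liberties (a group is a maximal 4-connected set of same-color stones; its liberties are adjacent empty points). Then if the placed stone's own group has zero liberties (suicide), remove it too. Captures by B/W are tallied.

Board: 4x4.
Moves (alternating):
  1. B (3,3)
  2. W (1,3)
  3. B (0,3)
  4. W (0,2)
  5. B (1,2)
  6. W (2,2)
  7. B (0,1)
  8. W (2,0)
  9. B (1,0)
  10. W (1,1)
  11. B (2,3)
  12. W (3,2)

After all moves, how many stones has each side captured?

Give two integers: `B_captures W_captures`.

Move 1: B@(3,3) -> caps B=0 W=0
Move 2: W@(1,3) -> caps B=0 W=0
Move 3: B@(0,3) -> caps B=0 W=0
Move 4: W@(0,2) -> caps B=0 W=1
Move 5: B@(1,2) -> caps B=0 W=1
Move 6: W@(2,2) -> caps B=0 W=1
Move 7: B@(0,1) -> caps B=0 W=1
Move 8: W@(2,0) -> caps B=0 W=1
Move 9: B@(1,0) -> caps B=0 W=1
Move 10: W@(1,1) -> caps B=0 W=2
Move 11: B@(2,3) -> caps B=0 W=2
Move 12: W@(3,2) -> caps B=0 W=4

Answer: 0 4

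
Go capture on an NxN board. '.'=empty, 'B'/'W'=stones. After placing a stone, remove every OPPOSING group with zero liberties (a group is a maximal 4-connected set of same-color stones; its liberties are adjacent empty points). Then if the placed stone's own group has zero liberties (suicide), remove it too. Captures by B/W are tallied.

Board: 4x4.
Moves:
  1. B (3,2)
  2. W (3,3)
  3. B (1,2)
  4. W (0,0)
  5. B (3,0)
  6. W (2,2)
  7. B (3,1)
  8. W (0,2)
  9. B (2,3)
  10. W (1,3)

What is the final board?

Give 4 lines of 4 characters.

Answer: W.W.
..BW
..WB
BBB.

Derivation:
Move 1: B@(3,2) -> caps B=0 W=0
Move 2: W@(3,3) -> caps B=0 W=0
Move 3: B@(1,2) -> caps B=0 W=0
Move 4: W@(0,0) -> caps B=0 W=0
Move 5: B@(3,0) -> caps B=0 W=0
Move 6: W@(2,2) -> caps B=0 W=0
Move 7: B@(3,1) -> caps B=0 W=0
Move 8: W@(0,2) -> caps B=0 W=0
Move 9: B@(2,3) -> caps B=1 W=0
Move 10: W@(1,3) -> caps B=1 W=0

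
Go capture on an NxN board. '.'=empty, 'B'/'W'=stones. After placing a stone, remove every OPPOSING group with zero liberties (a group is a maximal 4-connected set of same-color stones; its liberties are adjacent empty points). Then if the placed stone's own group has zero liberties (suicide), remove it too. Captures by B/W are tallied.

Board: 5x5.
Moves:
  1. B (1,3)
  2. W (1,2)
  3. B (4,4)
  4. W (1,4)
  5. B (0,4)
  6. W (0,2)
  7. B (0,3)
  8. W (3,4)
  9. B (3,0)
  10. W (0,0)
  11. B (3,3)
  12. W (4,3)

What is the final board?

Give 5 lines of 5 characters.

Answer: W.WBB
..WBW
.....
B..BW
...W.

Derivation:
Move 1: B@(1,3) -> caps B=0 W=0
Move 2: W@(1,2) -> caps B=0 W=0
Move 3: B@(4,4) -> caps B=0 W=0
Move 4: W@(1,4) -> caps B=0 W=0
Move 5: B@(0,4) -> caps B=0 W=0
Move 6: W@(0,2) -> caps B=0 W=0
Move 7: B@(0,3) -> caps B=0 W=0
Move 8: W@(3,4) -> caps B=0 W=0
Move 9: B@(3,0) -> caps B=0 W=0
Move 10: W@(0,0) -> caps B=0 W=0
Move 11: B@(3,3) -> caps B=0 W=0
Move 12: W@(4,3) -> caps B=0 W=1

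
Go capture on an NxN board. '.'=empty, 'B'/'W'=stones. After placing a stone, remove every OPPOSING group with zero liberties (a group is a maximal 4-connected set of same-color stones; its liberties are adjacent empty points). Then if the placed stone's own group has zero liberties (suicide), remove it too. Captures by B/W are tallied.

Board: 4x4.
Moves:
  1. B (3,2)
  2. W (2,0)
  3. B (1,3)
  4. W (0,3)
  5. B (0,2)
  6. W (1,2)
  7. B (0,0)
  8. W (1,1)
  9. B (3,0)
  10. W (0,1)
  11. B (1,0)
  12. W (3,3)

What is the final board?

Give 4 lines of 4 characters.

Answer: .WB.
.WWB
W...
B.BW

Derivation:
Move 1: B@(3,2) -> caps B=0 W=0
Move 2: W@(2,0) -> caps B=0 W=0
Move 3: B@(1,3) -> caps B=0 W=0
Move 4: W@(0,3) -> caps B=0 W=0
Move 5: B@(0,2) -> caps B=1 W=0
Move 6: W@(1,2) -> caps B=1 W=0
Move 7: B@(0,0) -> caps B=1 W=0
Move 8: W@(1,1) -> caps B=1 W=0
Move 9: B@(3,0) -> caps B=1 W=0
Move 10: W@(0,1) -> caps B=1 W=0
Move 11: B@(1,0) -> caps B=1 W=0
Move 12: W@(3,3) -> caps B=1 W=0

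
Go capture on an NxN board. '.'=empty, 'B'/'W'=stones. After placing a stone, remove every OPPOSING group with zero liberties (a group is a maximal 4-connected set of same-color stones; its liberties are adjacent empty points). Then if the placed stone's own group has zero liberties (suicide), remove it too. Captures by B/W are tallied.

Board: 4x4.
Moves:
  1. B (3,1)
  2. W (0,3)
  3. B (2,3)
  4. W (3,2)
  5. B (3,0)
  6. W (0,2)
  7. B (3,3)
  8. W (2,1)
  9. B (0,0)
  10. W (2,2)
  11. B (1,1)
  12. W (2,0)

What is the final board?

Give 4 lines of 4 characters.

Move 1: B@(3,1) -> caps B=0 W=0
Move 2: W@(0,3) -> caps B=0 W=0
Move 3: B@(2,3) -> caps B=0 W=0
Move 4: W@(3,2) -> caps B=0 W=0
Move 5: B@(3,0) -> caps B=0 W=0
Move 6: W@(0,2) -> caps B=0 W=0
Move 7: B@(3,3) -> caps B=0 W=0
Move 8: W@(2,1) -> caps B=0 W=0
Move 9: B@(0,0) -> caps B=0 W=0
Move 10: W@(2,2) -> caps B=0 W=0
Move 11: B@(1,1) -> caps B=0 W=0
Move 12: W@(2,0) -> caps B=0 W=2

Answer: B.WW
.B..
WWWB
..WB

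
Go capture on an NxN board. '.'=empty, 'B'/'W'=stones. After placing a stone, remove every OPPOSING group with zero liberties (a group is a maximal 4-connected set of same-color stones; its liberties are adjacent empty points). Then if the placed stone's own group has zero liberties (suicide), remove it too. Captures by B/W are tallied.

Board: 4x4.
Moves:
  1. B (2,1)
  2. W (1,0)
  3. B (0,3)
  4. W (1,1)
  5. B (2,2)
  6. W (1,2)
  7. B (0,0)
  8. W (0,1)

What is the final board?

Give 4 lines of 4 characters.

Answer: .W.B
WWW.
.BB.
....

Derivation:
Move 1: B@(2,1) -> caps B=0 W=0
Move 2: W@(1,0) -> caps B=0 W=0
Move 3: B@(0,3) -> caps B=0 W=0
Move 4: W@(1,1) -> caps B=0 W=0
Move 5: B@(2,2) -> caps B=0 W=0
Move 6: W@(1,2) -> caps B=0 W=0
Move 7: B@(0,0) -> caps B=0 W=0
Move 8: W@(0,1) -> caps B=0 W=1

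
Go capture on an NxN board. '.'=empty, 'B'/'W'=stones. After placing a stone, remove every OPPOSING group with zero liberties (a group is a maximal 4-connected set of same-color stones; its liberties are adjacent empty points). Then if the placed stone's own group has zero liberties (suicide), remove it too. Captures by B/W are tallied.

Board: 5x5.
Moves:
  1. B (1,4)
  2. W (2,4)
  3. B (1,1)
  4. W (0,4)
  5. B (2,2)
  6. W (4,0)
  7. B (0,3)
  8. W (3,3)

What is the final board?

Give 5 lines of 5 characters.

Answer: ...B.
.B..B
..B.W
...W.
W....

Derivation:
Move 1: B@(1,4) -> caps B=0 W=0
Move 2: W@(2,4) -> caps B=0 W=0
Move 3: B@(1,1) -> caps B=0 W=0
Move 4: W@(0,4) -> caps B=0 W=0
Move 5: B@(2,2) -> caps B=0 W=0
Move 6: W@(4,0) -> caps B=0 W=0
Move 7: B@(0,3) -> caps B=1 W=0
Move 8: W@(3,3) -> caps B=1 W=0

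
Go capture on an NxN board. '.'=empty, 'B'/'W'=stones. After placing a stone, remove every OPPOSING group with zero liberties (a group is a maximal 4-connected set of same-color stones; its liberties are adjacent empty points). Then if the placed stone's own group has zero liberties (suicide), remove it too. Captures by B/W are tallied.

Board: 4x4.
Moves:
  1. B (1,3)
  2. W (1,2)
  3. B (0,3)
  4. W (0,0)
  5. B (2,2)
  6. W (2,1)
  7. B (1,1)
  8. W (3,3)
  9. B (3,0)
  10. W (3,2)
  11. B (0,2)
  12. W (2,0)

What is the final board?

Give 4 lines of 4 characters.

Answer: W.BB
.B.B
WWB.
B.WW

Derivation:
Move 1: B@(1,3) -> caps B=0 W=0
Move 2: W@(1,2) -> caps B=0 W=0
Move 3: B@(0,3) -> caps B=0 W=0
Move 4: W@(0,0) -> caps B=0 W=0
Move 5: B@(2,2) -> caps B=0 W=0
Move 6: W@(2,1) -> caps B=0 W=0
Move 7: B@(1,1) -> caps B=0 W=0
Move 8: W@(3,3) -> caps B=0 W=0
Move 9: B@(3,0) -> caps B=0 W=0
Move 10: W@(3,2) -> caps B=0 W=0
Move 11: B@(0,2) -> caps B=1 W=0
Move 12: W@(2,0) -> caps B=1 W=0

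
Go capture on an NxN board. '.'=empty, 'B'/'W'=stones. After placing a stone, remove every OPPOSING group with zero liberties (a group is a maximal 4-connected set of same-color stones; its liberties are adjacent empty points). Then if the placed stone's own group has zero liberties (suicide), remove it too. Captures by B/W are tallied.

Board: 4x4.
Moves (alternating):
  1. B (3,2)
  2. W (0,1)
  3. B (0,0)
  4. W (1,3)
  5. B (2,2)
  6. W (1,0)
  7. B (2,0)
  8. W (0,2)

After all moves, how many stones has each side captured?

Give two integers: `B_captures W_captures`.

Answer: 0 1

Derivation:
Move 1: B@(3,2) -> caps B=0 W=0
Move 2: W@(0,1) -> caps B=0 W=0
Move 3: B@(0,0) -> caps B=0 W=0
Move 4: W@(1,3) -> caps B=0 W=0
Move 5: B@(2,2) -> caps B=0 W=0
Move 6: W@(1,0) -> caps B=0 W=1
Move 7: B@(2,0) -> caps B=0 W=1
Move 8: W@(0,2) -> caps B=0 W=1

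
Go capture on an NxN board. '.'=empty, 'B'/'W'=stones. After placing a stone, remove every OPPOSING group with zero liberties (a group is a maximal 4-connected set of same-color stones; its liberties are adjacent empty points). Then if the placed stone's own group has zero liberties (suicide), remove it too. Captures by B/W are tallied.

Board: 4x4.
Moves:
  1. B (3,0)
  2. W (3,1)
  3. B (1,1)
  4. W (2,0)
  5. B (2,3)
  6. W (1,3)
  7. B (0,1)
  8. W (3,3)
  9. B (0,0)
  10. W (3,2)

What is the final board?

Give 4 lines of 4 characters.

Answer: BB..
.B.W
W..B
.WWW

Derivation:
Move 1: B@(3,0) -> caps B=0 W=0
Move 2: W@(3,1) -> caps B=0 W=0
Move 3: B@(1,1) -> caps B=0 W=0
Move 4: W@(2,0) -> caps B=0 W=1
Move 5: B@(2,3) -> caps B=0 W=1
Move 6: W@(1,3) -> caps B=0 W=1
Move 7: B@(0,1) -> caps B=0 W=1
Move 8: W@(3,3) -> caps B=0 W=1
Move 9: B@(0,0) -> caps B=0 W=1
Move 10: W@(3,2) -> caps B=0 W=1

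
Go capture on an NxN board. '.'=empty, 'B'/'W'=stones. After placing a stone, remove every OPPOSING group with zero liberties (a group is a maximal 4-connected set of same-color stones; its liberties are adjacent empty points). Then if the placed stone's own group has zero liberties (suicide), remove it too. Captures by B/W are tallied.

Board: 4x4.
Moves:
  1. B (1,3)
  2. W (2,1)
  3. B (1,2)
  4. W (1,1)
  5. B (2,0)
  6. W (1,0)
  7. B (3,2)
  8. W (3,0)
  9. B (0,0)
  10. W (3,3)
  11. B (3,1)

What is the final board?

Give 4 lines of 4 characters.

Answer: B...
WWBB
.W..
WBBW

Derivation:
Move 1: B@(1,3) -> caps B=0 W=0
Move 2: W@(2,1) -> caps B=0 W=0
Move 3: B@(1,2) -> caps B=0 W=0
Move 4: W@(1,1) -> caps B=0 W=0
Move 5: B@(2,0) -> caps B=0 W=0
Move 6: W@(1,0) -> caps B=0 W=0
Move 7: B@(3,2) -> caps B=0 W=0
Move 8: W@(3,0) -> caps B=0 W=1
Move 9: B@(0,0) -> caps B=0 W=1
Move 10: W@(3,3) -> caps B=0 W=1
Move 11: B@(3,1) -> caps B=0 W=1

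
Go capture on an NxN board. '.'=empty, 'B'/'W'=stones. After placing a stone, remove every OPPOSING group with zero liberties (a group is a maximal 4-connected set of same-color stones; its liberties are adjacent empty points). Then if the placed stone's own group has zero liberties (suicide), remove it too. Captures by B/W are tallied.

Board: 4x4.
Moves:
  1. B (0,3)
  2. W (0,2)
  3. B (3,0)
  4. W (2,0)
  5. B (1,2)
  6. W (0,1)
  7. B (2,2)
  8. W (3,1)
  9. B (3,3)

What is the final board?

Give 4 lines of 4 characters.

Move 1: B@(0,3) -> caps B=0 W=0
Move 2: W@(0,2) -> caps B=0 W=0
Move 3: B@(3,0) -> caps B=0 W=0
Move 4: W@(2,0) -> caps B=0 W=0
Move 5: B@(1,2) -> caps B=0 W=0
Move 6: W@(0,1) -> caps B=0 W=0
Move 7: B@(2,2) -> caps B=0 W=0
Move 8: W@(3,1) -> caps B=0 W=1
Move 9: B@(3,3) -> caps B=0 W=1

Answer: .WWB
..B.
W.B.
.W.B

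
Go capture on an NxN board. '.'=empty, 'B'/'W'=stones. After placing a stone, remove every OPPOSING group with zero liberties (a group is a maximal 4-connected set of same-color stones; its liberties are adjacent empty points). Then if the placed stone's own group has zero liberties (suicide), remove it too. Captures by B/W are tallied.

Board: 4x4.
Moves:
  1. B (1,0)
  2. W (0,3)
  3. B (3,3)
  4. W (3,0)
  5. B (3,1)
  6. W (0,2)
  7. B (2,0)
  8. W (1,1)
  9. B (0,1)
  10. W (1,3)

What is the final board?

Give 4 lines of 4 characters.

Answer: .BWW
BW.W
B...
.B.B

Derivation:
Move 1: B@(1,0) -> caps B=0 W=0
Move 2: W@(0,3) -> caps B=0 W=0
Move 3: B@(3,3) -> caps B=0 W=0
Move 4: W@(3,0) -> caps B=0 W=0
Move 5: B@(3,1) -> caps B=0 W=0
Move 6: W@(0,2) -> caps B=0 W=0
Move 7: B@(2,0) -> caps B=1 W=0
Move 8: W@(1,1) -> caps B=1 W=0
Move 9: B@(0,1) -> caps B=1 W=0
Move 10: W@(1,3) -> caps B=1 W=0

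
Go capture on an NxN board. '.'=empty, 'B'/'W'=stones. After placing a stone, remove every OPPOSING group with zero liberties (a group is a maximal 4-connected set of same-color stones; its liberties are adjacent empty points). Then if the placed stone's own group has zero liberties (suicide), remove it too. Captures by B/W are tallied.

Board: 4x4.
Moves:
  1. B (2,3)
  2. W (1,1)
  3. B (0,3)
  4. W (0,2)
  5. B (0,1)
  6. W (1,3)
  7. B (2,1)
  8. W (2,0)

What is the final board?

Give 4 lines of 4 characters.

Answer: .BW.
.W.W
WB.B
....

Derivation:
Move 1: B@(2,3) -> caps B=0 W=0
Move 2: W@(1,1) -> caps B=0 W=0
Move 3: B@(0,3) -> caps B=0 W=0
Move 4: W@(0,2) -> caps B=0 W=0
Move 5: B@(0,1) -> caps B=0 W=0
Move 6: W@(1,3) -> caps B=0 W=1
Move 7: B@(2,1) -> caps B=0 W=1
Move 8: W@(2,0) -> caps B=0 W=1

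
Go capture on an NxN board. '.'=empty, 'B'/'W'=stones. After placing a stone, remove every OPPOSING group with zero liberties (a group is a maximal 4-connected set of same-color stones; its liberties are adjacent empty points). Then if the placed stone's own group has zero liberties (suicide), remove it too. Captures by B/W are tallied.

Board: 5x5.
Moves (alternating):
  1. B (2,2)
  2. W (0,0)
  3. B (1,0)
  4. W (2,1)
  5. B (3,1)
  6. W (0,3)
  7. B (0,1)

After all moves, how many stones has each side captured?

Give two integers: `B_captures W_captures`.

Move 1: B@(2,2) -> caps B=0 W=0
Move 2: W@(0,0) -> caps B=0 W=0
Move 3: B@(1,0) -> caps B=0 W=0
Move 4: W@(2,1) -> caps B=0 W=0
Move 5: B@(3,1) -> caps B=0 W=0
Move 6: W@(0,3) -> caps B=0 W=0
Move 7: B@(0,1) -> caps B=1 W=0

Answer: 1 0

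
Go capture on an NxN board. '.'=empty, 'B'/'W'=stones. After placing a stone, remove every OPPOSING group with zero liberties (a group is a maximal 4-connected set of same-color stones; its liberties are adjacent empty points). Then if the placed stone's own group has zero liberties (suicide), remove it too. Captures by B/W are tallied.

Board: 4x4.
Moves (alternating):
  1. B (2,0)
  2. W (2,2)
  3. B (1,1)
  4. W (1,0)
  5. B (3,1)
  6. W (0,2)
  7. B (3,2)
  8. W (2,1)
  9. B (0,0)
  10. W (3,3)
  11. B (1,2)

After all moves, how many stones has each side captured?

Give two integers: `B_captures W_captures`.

Answer: 1 0

Derivation:
Move 1: B@(2,0) -> caps B=0 W=0
Move 2: W@(2,2) -> caps B=0 W=0
Move 3: B@(1,1) -> caps B=0 W=0
Move 4: W@(1,0) -> caps B=0 W=0
Move 5: B@(3,1) -> caps B=0 W=0
Move 6: W@(0,2) -> caps B=0 W=0
Move 7: B@(3,2) -> caps B=0 W=0
Move 8: W@(2,1) -> caps B=0 W=0
Move 9: B@(0,0) -> caps B=1 W=0
Move 10: W@(3,3) -> caps B=1 W=0
Move 11: B@(1,2) -> caps B=1 W=0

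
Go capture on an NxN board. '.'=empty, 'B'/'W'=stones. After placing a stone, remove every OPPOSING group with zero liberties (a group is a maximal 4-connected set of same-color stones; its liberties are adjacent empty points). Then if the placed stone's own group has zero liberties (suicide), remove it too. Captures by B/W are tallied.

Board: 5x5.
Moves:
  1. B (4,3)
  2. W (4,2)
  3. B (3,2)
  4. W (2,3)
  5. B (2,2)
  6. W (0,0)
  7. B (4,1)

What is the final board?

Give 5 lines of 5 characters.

Answer: W....
.....
..BW.
..B..
.B.B.

Derivation:
Move 1: B@(4,3) -> caps B=0 W=0
Move 2: W@(4,2) -> caps B=0 W=0
Move 3: B@(3,2) -> caps B=0 W=0
Move 4: W@(2,3) -> caps B=0 W=0
Move 5: B@(2,2) -> caps B=0 W=0
Move 6: W@(0,0) -> caps B=0 W=0
Move 7: B@(4,1) -> caps B=1 W=0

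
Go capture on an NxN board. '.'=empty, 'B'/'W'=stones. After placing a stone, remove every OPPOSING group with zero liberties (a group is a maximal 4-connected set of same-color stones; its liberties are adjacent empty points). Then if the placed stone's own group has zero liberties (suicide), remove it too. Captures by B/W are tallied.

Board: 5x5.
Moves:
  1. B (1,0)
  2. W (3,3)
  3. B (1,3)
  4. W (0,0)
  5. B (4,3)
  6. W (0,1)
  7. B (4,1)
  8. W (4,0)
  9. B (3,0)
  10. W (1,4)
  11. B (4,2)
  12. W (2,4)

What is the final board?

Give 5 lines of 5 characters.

Move 1: B@(1,0) -> caps B=0 W=0
Move 2: W@(3,3) -> caps B=0 W=0
Move 3: B@(1,3) -> caps B=0 W=0
Move 4: W@(0,0) -> caps B=0 W=0
Move 5: B@(4,3) -> caps B=0 W=0
Move 6: W@(0,1) -> caps B=0 W=0
Move 7: B@(4,1) -> caps B=0 W=0
Move 8: W@(4,0) -> caps B=0 W=0
Move 9: B@(3,0) -> caps B=1 W=0
Move 10: W@(1,4) -> caps B=1 W=0
Move 11: B@(4,2) -> caps B=1 W=0
Move 12: W@(2,4) -> caps B=1 W=0

Answer: WW...
B..BW
....W
B..W.
.BBB.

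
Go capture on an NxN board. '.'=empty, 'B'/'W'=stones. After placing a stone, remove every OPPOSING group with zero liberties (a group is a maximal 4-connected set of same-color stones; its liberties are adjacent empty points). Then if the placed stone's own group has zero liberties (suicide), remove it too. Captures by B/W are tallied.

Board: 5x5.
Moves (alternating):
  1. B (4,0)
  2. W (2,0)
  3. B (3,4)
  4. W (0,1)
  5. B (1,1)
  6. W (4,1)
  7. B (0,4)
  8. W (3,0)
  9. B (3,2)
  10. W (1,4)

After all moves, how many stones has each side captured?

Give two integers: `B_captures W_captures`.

Answer: 0 1

Derivation:
Move 1: B@(4,0) -> caps B=0 W=0
Move 2: W@(2,0) -> caps B=0 W=0
Move 3: B@(3,4) -> caps B=0 W=0
Move 4: W@(0,1) -> caps B=0 W=0
Move 5: B@(1,1) -> caps B=0 W=0
Move 6: W@(4,1) -> caps B=0 W=0
Move 7: B@(0,4) -> caps B=0 W=0
Move 8: W@(3,0) -> caps B=0 W=1
Move 9: B@(3,2) -> caps B=0 W=1
Move 10: W@(1,4) -> caps B=0 W=1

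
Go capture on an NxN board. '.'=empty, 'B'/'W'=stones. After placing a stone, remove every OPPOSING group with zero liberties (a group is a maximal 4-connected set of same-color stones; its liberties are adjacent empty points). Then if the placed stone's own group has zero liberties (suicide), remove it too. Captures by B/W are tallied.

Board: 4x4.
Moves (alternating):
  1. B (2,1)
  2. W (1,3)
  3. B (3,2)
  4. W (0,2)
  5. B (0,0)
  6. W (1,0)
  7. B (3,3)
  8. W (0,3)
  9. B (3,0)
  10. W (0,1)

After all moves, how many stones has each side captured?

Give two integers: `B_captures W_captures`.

Answer: 0 1

Derivation:
Move 1: B@(2,1) -> caps B=0 W=0
Move 2: W@(1,3) -> caps B=0 W=0
Move 3: B@(3,2) -> caps B=0 W=0
Move 4: W@(0,2) -> caps B=0 W=0
Move 5: B@(0,0) -> caps B=0 W=0
Move 6: W@(1,0) -> caps B=0 W=0
Move 7: B@(3,3) -> caps B=0 W=0
Move 8: W@(0,3) -> caps B=0 W=0
Move 9: B@(3,0) -> caps B=0 W=0
Move 10: W@(0,1) -> caps B=0 W=1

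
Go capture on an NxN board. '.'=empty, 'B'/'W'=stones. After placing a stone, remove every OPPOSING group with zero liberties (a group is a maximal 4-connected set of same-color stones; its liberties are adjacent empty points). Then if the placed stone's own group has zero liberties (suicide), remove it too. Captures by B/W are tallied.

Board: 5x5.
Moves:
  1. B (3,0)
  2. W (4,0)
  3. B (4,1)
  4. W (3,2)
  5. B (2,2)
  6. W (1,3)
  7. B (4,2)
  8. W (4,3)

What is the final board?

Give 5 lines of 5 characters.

Move 1: B@(3,0) -> caps B=0 W=0
Move 2: W@(4,0) -> caps B=0 W=0
Move 3: B@(4,1) -> caps B=1 W=0
Move 4: W@(3,2) -> caps B=1 W=0
Move 5: B@(2,2) -> caps B=1 W=0
Move 6: W@(1,3) -> caps B=1 W=0
Move 7: B@(4,2) -> caps B=1 W=0
Move 8: W@(4,3) -> caps B=1 W=0

Answer: .....
...W.
..B..
B.W..
.BBW.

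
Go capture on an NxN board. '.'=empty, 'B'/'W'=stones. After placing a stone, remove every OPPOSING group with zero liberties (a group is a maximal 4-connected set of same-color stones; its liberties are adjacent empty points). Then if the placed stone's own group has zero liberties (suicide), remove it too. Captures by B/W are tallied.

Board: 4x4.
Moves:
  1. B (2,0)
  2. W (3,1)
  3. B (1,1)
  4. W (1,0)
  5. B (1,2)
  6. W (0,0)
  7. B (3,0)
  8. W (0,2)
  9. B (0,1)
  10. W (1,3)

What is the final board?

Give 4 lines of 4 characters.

Move 1: B@(2,0) -> caps B=0 W=0
Move 2: W@(3,1) -> caps B=0 W=0
Move 3: B@(1,1) -> caps B=0 W=0
Move 4: W@(1,0) -> caps B=0 W=0
Move 5: B@(1,2) -> caps B=0 W=0
Move 6: W@(0,0) -> caps B=0 W=0
Move 7: B@(3,0) -> caps B=0 W=0
Move 8: W@(0,2) -> caps B=0 W=0
Move 9: B@(0,1) -> caps B=2 W=0
Move 10: W@(1,3) -> caps B=2 W=0

Answer: .BW.
.BBW
B...
BW..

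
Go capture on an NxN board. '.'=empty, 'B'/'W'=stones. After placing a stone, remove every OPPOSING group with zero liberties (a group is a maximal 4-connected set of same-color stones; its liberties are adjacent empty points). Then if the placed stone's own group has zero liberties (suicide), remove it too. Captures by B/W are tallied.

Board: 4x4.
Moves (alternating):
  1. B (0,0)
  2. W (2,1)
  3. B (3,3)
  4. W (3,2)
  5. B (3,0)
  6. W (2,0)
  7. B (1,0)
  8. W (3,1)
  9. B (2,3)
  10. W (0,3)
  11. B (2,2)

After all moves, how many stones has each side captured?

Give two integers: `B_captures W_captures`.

Answer: 0 1

Derivation:
Move 1: B@(0,0) -> caps B=0 W=0
Move 2: W@(2,1) -> caps B=0 W=0
Move 3: B@(3,3) -> caps B=0 W=0
Move 4: W@(3,2) -> caps B=0 W=0
Move 5: B@(3,0) -> caps B=0 W=0
Move 6: W@(2,0) -> caps B=0 W=0
Move 7: B@(1,0) -> caps B=0 W=0
Move 8: W@(3,1) -> caps B=0 W=1
Move 9: B@(2,3) -> caps B=0 W=1
Move 10: W@(0,3) -> caps B=0 W=1
Move 11: B@(2,2) -> caps B=0 W=1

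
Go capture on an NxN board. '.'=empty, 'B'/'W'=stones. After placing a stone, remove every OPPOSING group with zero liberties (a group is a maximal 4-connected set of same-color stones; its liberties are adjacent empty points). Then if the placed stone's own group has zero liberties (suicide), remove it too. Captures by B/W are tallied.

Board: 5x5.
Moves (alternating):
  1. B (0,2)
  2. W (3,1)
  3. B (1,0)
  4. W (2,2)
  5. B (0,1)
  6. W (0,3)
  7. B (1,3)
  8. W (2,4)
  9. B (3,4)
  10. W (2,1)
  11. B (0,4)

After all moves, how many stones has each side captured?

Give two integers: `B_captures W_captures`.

Answer: 1 0

Derivation:
Move 1: B@(0,2) -> caps B=0 W=0
Move 2: W@(3,1) -> caps B=0 W=0
Move 3: B@(1,0) -> caps B=0 W=0
Move 4: W@(2,2) -> caps B=0 W=0
Move 5: B@(0,1) -> caps B=0 W=0
Move 6: W@(0,3) -> caps B=0 W=0
Move 7: B@(1,3) -> caps B=0 W=0
Move 8: W@(2,4) -> caps B=0 W=0
Move 9: B@(3,4) -> caps B=0 W=0
Move 10: W@(2,1) -> caps B=0 W=0
Move 11: B@(0,4) -> caps B=1 W=0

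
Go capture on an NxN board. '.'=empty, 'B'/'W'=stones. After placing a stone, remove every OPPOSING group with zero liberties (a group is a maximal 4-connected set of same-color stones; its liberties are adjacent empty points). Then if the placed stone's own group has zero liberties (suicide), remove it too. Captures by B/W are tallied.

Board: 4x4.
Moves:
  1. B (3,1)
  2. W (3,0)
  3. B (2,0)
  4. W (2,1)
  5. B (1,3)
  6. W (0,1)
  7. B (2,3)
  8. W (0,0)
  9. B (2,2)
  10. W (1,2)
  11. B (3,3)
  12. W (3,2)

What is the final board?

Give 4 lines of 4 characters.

Answer: WW..
..WB
BWBB
.B.B

Derivation:
Move 1: B@(3,1) -> caps B=0 W=0
Move 2: W@(3,0) -> caps B=0 W=0
Move 3: B@(2,0) -> caps B=1 W=0
Move 4: W@(2,1) -> caps B=1 W=0
Move 5: B@(1,3) -> caps B=1 W=0
Move 6: W@(0,1) -> caps B=1 W=0
Move 7: B@(2,3) -> caps B=1 W=0
Move 8: W@(0,0) -> caps B=1 W=0
Move 9: B@(2,2) -> caps B=1 W=0
Move 10: W@(1,2) -> caps B=1 W=0
Move 11: B@(3,3) -> caps B=1 W=0
Move 12: W@(3,2) -> caps B=1 W=0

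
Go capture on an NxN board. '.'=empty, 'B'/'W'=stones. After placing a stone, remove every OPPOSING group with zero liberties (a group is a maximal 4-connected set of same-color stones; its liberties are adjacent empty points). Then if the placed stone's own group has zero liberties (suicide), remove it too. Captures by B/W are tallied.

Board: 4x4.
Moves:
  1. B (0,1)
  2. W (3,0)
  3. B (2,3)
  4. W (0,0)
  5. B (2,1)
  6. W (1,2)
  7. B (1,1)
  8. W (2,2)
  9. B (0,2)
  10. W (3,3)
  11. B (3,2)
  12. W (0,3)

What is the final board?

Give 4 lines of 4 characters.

Answer: WBBW
.BW.
.BWB
W.B.

Derivation:
Move 1: B@(0,1) -> caps B=0 W=0
Move 2: W@(3,0) -> caps B=0 W=0
Move 3: B@(2,3) -> caps B=0 W=0
Move 4: W@(0,0) -> caps B=0 W=0
Move 5: B@(2,1) -> caps B=0 W=0
Move 6: W@(1,2) -> caps B=0 W=0
Move 7: B@(1,1) -> caps B=0 W=0
Move 8: W@(2,2) -> caps B=0 W=0
Move 9: B@(0,2) -> caps B=0 W=0
Move 10: W@(3,3) -> caps B=0 W=0
Move 11: B@(3,2) -> caps B=1 W=0
Move 12: W@(0,3) -> caps B=1 W=0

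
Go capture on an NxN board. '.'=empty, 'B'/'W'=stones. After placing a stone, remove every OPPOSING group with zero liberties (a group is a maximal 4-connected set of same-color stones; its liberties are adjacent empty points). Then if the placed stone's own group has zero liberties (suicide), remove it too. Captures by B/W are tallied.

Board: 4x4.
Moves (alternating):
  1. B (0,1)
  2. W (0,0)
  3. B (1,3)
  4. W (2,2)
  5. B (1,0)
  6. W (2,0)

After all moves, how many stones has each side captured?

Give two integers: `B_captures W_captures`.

Move 1: B@(0,1) -> caps B=0 W=0
Move 2: W@(0,0) -> caps B=0 W=0
Move 3: B@(1,3) -> caps B=0 W=0
Move 4: W@(2,2) -> caps B=0 W=0
Move 5: B@(1,0) -> caps B=1 W=0
Move 6: W@(2,0) -> caps B=1 W=0

Answer: 1 0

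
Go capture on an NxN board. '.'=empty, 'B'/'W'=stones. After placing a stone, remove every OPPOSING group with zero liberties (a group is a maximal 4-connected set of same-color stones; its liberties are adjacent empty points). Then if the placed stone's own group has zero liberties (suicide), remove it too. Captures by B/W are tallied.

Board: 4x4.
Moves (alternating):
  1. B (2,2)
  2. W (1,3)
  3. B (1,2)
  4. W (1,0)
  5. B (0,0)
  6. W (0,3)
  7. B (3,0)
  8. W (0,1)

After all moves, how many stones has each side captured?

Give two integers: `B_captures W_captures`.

Move 1: B@(2,2) -> caps B=0 W=0
Move 2: W@(1,3) -> caps B=0 W=0
Move 3: B@(1,2) -> caps B=0 W=0
Move 4: W@(1,0) -> caps B=0 W=0
Move 5: B@(0,0) -> caps B=0 W=0
Move 6: W@(0,3) -> caps B=0 W=0
Move 7: B@(3,0) -> caps B=0 W=0
Move 8: W@(0,1) -> caps B=0 W=1

Answer: 0 1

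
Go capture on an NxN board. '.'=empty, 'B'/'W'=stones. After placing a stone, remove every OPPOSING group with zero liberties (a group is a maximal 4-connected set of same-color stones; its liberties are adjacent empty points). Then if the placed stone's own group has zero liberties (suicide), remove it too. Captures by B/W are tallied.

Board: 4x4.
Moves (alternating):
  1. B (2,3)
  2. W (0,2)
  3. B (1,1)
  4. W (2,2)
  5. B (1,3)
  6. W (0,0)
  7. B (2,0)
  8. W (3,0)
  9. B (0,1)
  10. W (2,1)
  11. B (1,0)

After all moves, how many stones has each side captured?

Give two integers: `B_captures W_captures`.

Answer: 1 0

Derivation:
Move 1: B@(2,3) -> caps B=0 W=0
Move 2: W@(0,2) -> caps B=0 W=0
Move 3: B@(1,1) -> caps B=0 W=0
Move 4: W@(2,2) -> caps B=0 W=0
Move 5: B@(1,3) -> caps B=0 W=0
Move 6: W@(0,0) -> caps B=0 W=0
Move 7: B@(2,0) -> caps B=0 W=0
Move 8: W@(3,0) -> caps B=0 W=0
Move 9: B@(0,1) -> caps B=0 W=0
Move 10: W@(2,1) -> caps B=0 W=0
Move 11: B@(1,0) -> caps B=1 W=0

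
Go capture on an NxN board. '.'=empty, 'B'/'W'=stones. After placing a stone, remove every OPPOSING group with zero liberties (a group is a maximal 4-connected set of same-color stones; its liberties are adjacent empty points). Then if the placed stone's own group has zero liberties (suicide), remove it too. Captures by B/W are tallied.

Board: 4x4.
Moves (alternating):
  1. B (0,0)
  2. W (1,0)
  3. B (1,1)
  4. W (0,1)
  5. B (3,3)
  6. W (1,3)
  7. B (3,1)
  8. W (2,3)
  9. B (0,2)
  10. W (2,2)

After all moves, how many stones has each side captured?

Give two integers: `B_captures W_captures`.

Answer: 0 1

Derivation:
Move 1: B@(0,0) -> caps B=0 W=0
Move 2: W@(1,0) -> caps B=0 W=0
Move 3: B@(1,1) -> caps B=0 W=0
Move 4: W@(0,1) -> caps B=0 W=1
Move 5: B@(3,3) -> caps B=0 W=1
Move 6: W@(1,3) -> caps B=0 W=1
Move 7: B@(3,1) -> caps B=0 W=1
Move 8: W@(2,3) -> caps B=0 W=1
Move 9: B@(0,2) -> caps B=0 W=1
Move 10: W@(2,2) -> caps B=0 W=1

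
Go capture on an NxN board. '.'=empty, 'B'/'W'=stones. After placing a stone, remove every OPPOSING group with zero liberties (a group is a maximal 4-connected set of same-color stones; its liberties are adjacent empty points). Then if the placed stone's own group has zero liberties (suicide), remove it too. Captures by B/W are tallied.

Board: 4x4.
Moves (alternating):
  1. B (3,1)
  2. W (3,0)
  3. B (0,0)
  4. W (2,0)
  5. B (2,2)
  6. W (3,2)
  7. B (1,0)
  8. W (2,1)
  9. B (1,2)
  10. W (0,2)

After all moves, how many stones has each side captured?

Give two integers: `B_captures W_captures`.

Answer: 0 1

Derivation:
Move 1: B@(3,1) -> caps B=0 W=0
Move 2: W@(3,0) -> caps B=0 W=0
Move 3: B@(0,0) -> caps B=0 W=0
Move 4: W@(2,0) -> caps B=0 W=0
Move 5: B@(2,2) -> caps B=0 W=0
Move 6: W@(3,2) -> caps B=0 W=0
Move 7: B@(1,0) -> caps B=0 W=0
Move 8: W@(2,1) -> caps B=0 W=1
Move 9: B@(1,2) -> caps B=0 W=1
Move 10: W@(0,2) -> caps B=0 W=1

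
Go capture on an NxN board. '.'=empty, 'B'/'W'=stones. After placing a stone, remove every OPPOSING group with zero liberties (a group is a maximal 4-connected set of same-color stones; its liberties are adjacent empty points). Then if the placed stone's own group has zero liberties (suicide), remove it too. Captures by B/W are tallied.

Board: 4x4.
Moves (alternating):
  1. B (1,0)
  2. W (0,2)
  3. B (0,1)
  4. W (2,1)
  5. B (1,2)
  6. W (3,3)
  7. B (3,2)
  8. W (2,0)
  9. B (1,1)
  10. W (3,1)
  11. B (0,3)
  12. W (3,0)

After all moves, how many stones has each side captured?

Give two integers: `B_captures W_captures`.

Move 1: B@(1,0) -> caps B=0 W=0
Move 2: W@(0,2) -> caps B=0 W=0
Move 3: B@(0,1) -> caps B=0 W=0
Move 4: W@(2,1) -> caps B=0 W=0
Move 5: B@(1,2) -> caps B=0 W=0
Move 6: W@(3,3) -> caps B=0 W=0
Move 7: B@(3,2) -> caps B=0 W=0
Move 8: W@(2,0) -> caps B=0 W=0
Move 9: B@(1,1) -> caps B=0 W=0
Move 10: W@(3,1) -> caps B=0 W=0
Move 11: B@(0,3) -> caps B=1 W=0
Move 12: W@(3,0) -> caps B=1 W=0

Answer: 1 0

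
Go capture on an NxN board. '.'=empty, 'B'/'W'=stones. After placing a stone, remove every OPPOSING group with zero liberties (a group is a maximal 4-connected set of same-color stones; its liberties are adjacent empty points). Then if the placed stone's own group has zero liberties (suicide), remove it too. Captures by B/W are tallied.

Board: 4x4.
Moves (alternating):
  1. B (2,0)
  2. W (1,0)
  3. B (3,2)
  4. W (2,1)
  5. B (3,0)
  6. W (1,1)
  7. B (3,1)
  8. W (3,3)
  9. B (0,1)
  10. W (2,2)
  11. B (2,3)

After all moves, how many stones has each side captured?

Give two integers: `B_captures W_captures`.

Move 1: B@(2,0) -> caps B=0 W=0
Move 2: W@(1,0) -> caps B=0 W=0
Move 3: B@(3,2) -> caps B=0 W=0
Move 4: W@(2,1) -> caps B=0 W=0
Move 5: B@(3,0) -> caps B=0 W=0
Move 6: W@(1,1) -> caps B=0 W=0
Move 7: B@(3,1) -> caps B=0 W=0
Move 8: W@(3,3) -> caps B=0 W=0
Move 9: B@(0,1) -> caps B=0 W=0
Move 10: W@(2,2) -> caps B=0 W=4
Move 11: B@(2,3) -> caps B=0 W=4

Answer: 0 4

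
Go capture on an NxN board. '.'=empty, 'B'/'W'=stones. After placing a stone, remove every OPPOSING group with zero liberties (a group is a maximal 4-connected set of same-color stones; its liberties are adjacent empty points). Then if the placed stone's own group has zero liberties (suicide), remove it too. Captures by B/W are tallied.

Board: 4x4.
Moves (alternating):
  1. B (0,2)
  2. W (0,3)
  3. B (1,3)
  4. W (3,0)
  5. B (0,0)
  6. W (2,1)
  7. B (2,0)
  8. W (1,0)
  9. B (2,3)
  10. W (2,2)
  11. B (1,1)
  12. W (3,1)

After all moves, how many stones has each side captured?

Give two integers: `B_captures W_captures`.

Move 1: B@(0,2) -> caps B=0 W=0
Move 2: W@(0,3) -> caps B=0 W=0
Move 3: B@(1,3) -> caps B=1 W=0
Move 4: W@(3,0) -> caps B=1 W=0
Move 5: B@(0,0) -> caps B=1 W=0
Move 6: W@(2,1) -> caps B=1 W=0
Move 7: B@(2,0) -> caps B=1 W=0
Move 8: W@(1,0) -> caps B=1 W=1
Move 9: B@(2,3) -> caps B=1 W=1
Move 10: W@(2,2) -> caps B=1 W=1
Move 11: B@(1,1) -> caps B=1 W=1
Move 12: W@(3,1) -> caps B=1 W=1

Answer: 1 1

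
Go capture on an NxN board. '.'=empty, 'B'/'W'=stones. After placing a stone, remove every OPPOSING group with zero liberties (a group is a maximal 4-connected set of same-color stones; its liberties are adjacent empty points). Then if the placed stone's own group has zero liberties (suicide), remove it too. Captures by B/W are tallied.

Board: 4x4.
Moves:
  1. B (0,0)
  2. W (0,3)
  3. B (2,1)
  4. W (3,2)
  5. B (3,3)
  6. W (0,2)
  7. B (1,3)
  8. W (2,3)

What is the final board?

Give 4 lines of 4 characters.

Move 1: B@(0,0) -> caps B=0 W=0
Move 2: W@(0,3) -> caps B=0 W=0
Move 3: B@(2,1) -> caps B=0 W=0
Move 4: W@(3,2) -> caps B=0 W=0
Move 5: B@(3,3) -> caps B=0 W=0
Move 6: W@(0,2) -> caps B=0 W=0
Move 7: B@(1,3) -> caps B=0 W=0
Move 8: W@(2,3) -> caps B=0 W=1

Answer: B.WW
...B
.B.W
..W.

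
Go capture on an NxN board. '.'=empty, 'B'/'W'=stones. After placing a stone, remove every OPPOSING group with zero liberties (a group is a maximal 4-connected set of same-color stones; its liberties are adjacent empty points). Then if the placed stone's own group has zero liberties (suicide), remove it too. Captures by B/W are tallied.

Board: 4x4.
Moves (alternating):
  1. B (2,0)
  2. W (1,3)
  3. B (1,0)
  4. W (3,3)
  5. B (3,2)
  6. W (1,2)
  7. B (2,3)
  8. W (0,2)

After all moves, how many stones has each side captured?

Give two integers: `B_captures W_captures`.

Move 1: B@(2,0) -> caps B=0 W=0
Move 2: W@(1,3) -> caps B=0 W=0
Move 3: B@(1,0) -> caps B=0 W=0
Move 4: W@(3,3) -> caps B=0 W=0
Move 5: B@(3,2) -> caps B=0 W=0
Move 6: W@(1,2) -> caps B=0 W=0
Move 7: B@(2,3) -> caps B=1 W=0
Move 8: W@(0,2) -> caps B=1 W=0

Answer: 1 0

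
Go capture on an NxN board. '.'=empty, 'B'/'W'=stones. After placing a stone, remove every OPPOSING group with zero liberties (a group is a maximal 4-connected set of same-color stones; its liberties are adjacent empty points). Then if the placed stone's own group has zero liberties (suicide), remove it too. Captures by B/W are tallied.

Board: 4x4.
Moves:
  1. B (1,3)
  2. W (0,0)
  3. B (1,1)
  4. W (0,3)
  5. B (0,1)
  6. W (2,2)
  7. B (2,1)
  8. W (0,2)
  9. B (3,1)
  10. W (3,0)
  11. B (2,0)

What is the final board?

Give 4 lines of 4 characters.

Answer: WBWW
.B.B
BBW.
.B..

Derivation:
Move 1: B@(1,3) -> caps B=0 W=0
Move 2: W@(0,0) -> caps B=0 W=0
Move 3: B@(1,1) -> caps B=0 W=0
Move 4: W@(0,3) -> caps B=0 W=0
Move 5: B@(0,1) -> caps B=0 W=0
Move 6: W@(2,2) -> caps B=0 W=0
Move 7: B@(2,1) -> caps B=0 W=0
Move 8: W@(0,2) -> caps B=0 W=0
Move 9: B@(3,1) -> caps B=0 W=0
Move 10: W@(3,0) -> caps B=0 W=0
Move 11: B@(2,0) -> caps B=1 W=0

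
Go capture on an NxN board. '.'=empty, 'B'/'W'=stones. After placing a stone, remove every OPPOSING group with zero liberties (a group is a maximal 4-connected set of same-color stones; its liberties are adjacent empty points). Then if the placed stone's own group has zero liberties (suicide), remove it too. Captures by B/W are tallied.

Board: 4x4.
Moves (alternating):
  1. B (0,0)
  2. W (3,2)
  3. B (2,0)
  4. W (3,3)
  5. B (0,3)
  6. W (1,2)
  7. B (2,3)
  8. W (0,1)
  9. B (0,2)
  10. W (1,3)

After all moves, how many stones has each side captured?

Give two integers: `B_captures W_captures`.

Move 1: B@(0,0) -> caps B=0 W=0
Move 2: W@(3,2) -> caps B=0 W=0
Move 3: B@(2,0) -> caps B=0 W=0
Move 4: W@(3,3) -> caps B=0 W=0
Move 5: B@(0,3) -> caps B=0 W=0
Move 6: W@(1,2) -> caps B=0 W=0
Move 7: B@(2,3) -> caps B=0 W=0
Move 8: W@(0,1) -> caps B=0 W=0
Move 9: B@(0,2) -> caps B=0 W=0
Move 10: W@(1,3) -> caps B=0 W=2

Answer: 0 2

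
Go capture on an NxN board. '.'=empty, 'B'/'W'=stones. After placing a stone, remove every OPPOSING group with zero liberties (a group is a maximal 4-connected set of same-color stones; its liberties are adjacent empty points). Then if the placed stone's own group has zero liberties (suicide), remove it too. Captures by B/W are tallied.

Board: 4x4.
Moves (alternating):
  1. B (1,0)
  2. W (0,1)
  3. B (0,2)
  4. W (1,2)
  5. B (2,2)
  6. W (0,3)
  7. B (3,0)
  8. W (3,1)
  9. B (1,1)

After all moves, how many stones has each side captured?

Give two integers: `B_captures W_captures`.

Answer: 0 1

Derivation:
Move 1: B@(1,0) -> caps B=0 W=0
Move 2: W@(0,1) -> caps B=0 W=0
Move 3: B@(0,2) -> caps B=0 W=0
Move 4: W@(1,2) -> caps B=0 W=0
Move 5: B@(2,2) -> caps B=0 W=0
Move 6: W@(0,3) -> caps B=0 W=1
Move 7: B@(3,0) -> caps B=0 W=1
Move 8: W@(3,1) -> caps B=0 W=1
Move 9: B@(1,1) -> caps B=0 W=1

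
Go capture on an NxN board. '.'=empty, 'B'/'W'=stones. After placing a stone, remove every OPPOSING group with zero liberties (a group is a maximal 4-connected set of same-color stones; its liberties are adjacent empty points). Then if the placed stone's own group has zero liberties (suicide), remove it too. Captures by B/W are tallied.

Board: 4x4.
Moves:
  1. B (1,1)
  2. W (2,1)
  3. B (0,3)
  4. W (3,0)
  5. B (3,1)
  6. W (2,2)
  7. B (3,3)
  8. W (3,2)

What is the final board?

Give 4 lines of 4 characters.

Answer: ...B
.B..
.WW.
W.WB

Derivation:
Move 1: B@(1,1) -> caps B=0 W=0
Move 2: W@(2,1) -> caps B=0 W=0
Move 3: B@(0,3) -> caps B=0 W=0
Move 4: W@(3,0) -> caps B=0 W=0
Move 5: B@(3,1) -> caps B=0 W=0
Move 6: W@(2,2) -> caps B=0 W=0
Move 7: B@(3,3) -> caps B=0 W=0
Move 8: W@(3,2) -> caps B=0 W=1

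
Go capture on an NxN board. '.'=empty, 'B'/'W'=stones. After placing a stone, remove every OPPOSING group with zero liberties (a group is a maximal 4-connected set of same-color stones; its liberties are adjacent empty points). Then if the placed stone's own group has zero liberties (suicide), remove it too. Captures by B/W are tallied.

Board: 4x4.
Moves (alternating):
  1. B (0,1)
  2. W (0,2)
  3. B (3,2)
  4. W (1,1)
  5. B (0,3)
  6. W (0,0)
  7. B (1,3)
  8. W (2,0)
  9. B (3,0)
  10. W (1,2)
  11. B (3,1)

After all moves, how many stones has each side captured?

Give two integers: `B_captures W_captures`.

Answer: 0 1

Derivation:
Move 1: B@(0,1) -> caps B=0 W=0
Move 2: W@(0,2) -> caps B=0 W=0
Move 3: B@(3,2) -> caps B=0 W=0
Move 4: W@(1,1) -> caps B=0 W=0
Move 5: B@(0,3) -> caps B=0 W=0
Move 6: W@(0,0) -> caps B=0 W=1
Move 7: B@(1,3) -> caps B=0 W=1
Move 8: W@(2,0) -> caps B=0 W=1
Move 9: B@(3,0) -> caps B=0 W=1
Move 10: W@(1,2) -> caps B=0 W=1
Move 11: B@(3,1) -> caps B=0 W=1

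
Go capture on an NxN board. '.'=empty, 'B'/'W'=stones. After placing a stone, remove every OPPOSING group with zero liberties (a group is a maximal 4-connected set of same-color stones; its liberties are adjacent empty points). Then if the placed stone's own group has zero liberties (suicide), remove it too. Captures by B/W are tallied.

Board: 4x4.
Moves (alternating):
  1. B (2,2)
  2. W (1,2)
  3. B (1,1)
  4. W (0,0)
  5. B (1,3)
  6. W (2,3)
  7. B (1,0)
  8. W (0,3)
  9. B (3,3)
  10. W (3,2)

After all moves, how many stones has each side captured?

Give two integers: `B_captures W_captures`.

Move 1: B@(2,2) -> caps B=0 W=0
Move 2: W@(1,2) -> caps B=0 W=0
Move 3: B@(1,1) -> caps B=0 W=0
Move 4: W@(0,0) -> caps B=0 W=0
Move 5: B@(1,3) -> caps B=0 W=0
Move 6: W@(2,3) -> caps B=0 W=0
Move 7: B@(1,0) -> caps B=0 W=0
Move 8: W@(0,3) -> caps B=0 W=1
Move 9: B@(3,3) -> caps B=0 W=1
Move 10: W@(3,2) -> caps B=0 W=2

Answer: 0 2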